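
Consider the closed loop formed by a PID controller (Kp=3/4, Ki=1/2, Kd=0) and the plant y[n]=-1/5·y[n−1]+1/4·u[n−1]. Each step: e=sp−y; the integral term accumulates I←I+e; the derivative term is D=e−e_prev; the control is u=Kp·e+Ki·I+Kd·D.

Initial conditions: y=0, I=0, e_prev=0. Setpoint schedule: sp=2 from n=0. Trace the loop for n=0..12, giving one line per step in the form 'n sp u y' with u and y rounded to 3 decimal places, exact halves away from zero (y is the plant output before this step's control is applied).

(exact arithmetic carried between steps; '≈' marks a value shown rounded to 6 d.p. or computed from one; I and e_prev carry over from the previous line; the table rounds u and y to 3 d.p., halves away from zero)
n=0: y=0, sp=2, e=sp−y=2; I=2, D=e−e_prev=2; u=3/4·2+1/2·2+0·2=2.5; next y=-1/5·0+1/4·2.5=0.625
n=1: y=0.625, sp=2, e=sp−y=1.375; I=3.375, D=e−e_prev=-0.625; u=3/4·1.375+1/2·3.375+0·(-0.625)=2.71875; next y=-1/5·0.625+1/4·2.71875≈0.554688
n=2: y≈0.554688, sp=2, e=sp−y≈1.445313; I≈4.820313, D=e−e_prev≈0.070313; u=3/4·1.445313+1/2·4.820313+0·0.070313≈3.494141; next y=-1/5·0.554688+1/4·3.494141≈0.762598
n=3: y≈0.762598, sp=2, e=sp−y≈1.237402; I≈6.057715, D=e−e_prev≈-0.207910; u=3/4·1.237402+1/2·6.057715+0·(-0.207910)≈3.956909; next y=-1/5·0.762598+1/4·3.956909≈0.836708
n=4: y≈0.836708, sp=2, e=sp−y≈1.163292; I≈7.221007, D=e−e_prev≈-0.074110; u=3/4·1.163292+1/2·7.221007+0·(-0.074110)≈4.482973; next y=-1/5·0.836708+1/4·4.482973≈0.953402
n=5: y≈0.953402, sp=2, e=sp−y≈1.046598; I≈8.267605, D=e−e_prev≈-0.116694; u=3/4·1.046598+1/2·8.267605+0·(-0.116694)≈4.918752; next y=-1/5·0.953402+1/4·4.918752≈1.039008
n=6: y≈1.039008, sp=2, e=sp−y≈0.960992; I≈9.228598, D=e−e_prev≈-0.085606; u=3/4·0.960992+1/2·9.228598+0·(-0.085606)≈5.335043; next y=-1/5·1.039008+1/4·5.335043≈1.125959
n=7: y≈1.125959, sp=2, e=sp−y≈0.874041; I≈10.102639, D=e−e_prev≈-0.086952; u=3/4·0.874041+1/2·10.102639+0·(-0.086952)≈5.706850; next y=-1/5·1.125959+1/4·5.706850≈1.201521
n=8: y≈1.201521, sp=2, e=sp−y≈0.798479; I≈10.901118, D=e−e_prev≈-0.075561; u=3/4·0.798479+1/2·10.901118+0·(-0.075561)≈6.049419; next y=-1/5·1.201521+1/4·6.049419≈1.272051
n=9: y≈1.272051, sp=2, e=sp−y≈0.727949; I≈11.629067, D=e−e_prev≈-0.070530; u=3/4·0.727949+1/2·11.629067+0·(-0.070530)≈6.360496; next y=-1/5·1.272051+1/4·6.360496≈1.335714
n=10: y≈1.335714, sp=2, e=sp−y≈0.664286; I≈12.293354, D=e−e_prev≈-0.063663; u=3/4·0.664286+1/2·12.293354+0·(-0.063663)≈6.644891; next y=-1/5·1.335714+1/4·6.644891≈1.394080
n=11: y≈1.394080, sp=2, e=sp−y≈0.605920; I≈12.899274, D=e−e_prev≈-0.058366; u=3/4·0.605920+1/2·12.899274+0·(-0.058366)≈6.904077; next y=-1/5·1.394080+1/4·6.904077≈1.447203
n=12: y≈1.447203, sp=2, e=sp−y≈0.552797; I≈13.452070, D=e−e_prev≈-0.053123; u=3/4·0.552797+1/2·13.452070+0·(-0.053123)≈7.140633; next y=-1/5·1.447203+1/4·7.140633≈1.495718

0 2 2.500 0.000
1 2 2.719 0.625
2 2 3.494 0.555
3 2 3.957 0.763
4 2 4.483 0.837
5 2 4.919 0.953
6 2 5.335 1.039
7 2 5.707 1.126
8 2 6.049 1.202
9 2 6.360 1.272
10 2 6.645 1.336
11 2 6.904 1.394
12 2 7.141 1.447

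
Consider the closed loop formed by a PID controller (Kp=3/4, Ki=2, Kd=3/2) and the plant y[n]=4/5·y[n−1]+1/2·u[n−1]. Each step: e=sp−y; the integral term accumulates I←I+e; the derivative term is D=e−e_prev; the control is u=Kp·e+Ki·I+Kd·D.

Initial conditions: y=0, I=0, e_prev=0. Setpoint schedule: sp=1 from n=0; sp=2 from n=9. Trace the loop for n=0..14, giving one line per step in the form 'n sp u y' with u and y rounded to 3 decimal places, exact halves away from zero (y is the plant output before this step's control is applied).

0 1 4.250 0.000
1 1 -4.281 2.125
2 1 7.560 -0.441
3 1 -9.847 3.428
4 1 14.938 -2.181
5 1 -20.710 5.724
6 1 30.575 -5.776
7 1 -43.004 10.667
8 1 62.777 -12.969
9 2 -84.913 21.013
10 2 124.836 -25.646
11 2 -176.936 41.901
12 2 256.188 -54.947
13 2 -366.294 84.136
14 2 527.950 -115.838

(exact arithmetic carried between steps; '≈' marks a value shown rounded to 6 d.p. or computed from one; I and e_prev carry over from the previous line; the table rounds u and y to 3 d.p., halves away from zero)
n=0: y=0, sp=1, e=sp−y=1; I=1, D=e−e_prev=1; u=3/4·1+2·1+3/2·1=4.25; next y=4/5·0+1/2·4.25=2.125
n=1: y=2.125, sp=1, e=sp−y=-1.125; I=-0.125, D=e−e_prev=-2.125; u=3/4·(-1.125)+2·(-0.125)+3/2·(-2.125)=-4.28125; next y=4/5·2.125+1/2·(-4.28125)=-0.440625
n=2: y=-0.440625, sp=1, e=sp−y=1.440625; I=1.315625, D=e−e_prev=2.565625; u=3/4·1.440625+2·1.315625+3/2·2.565625≈7.560156; next y=4/5·(-0.440625)+1/2·7.560156≈3.427578
n=3: y≈3.427578, sp=1, e=sp−y≈-2.427578; I≈-1.111953, D=e−e_prev≈-3.868203; u=3/4·(-2.427578)+2·(-1.111953)+3/2·(-3.868203)≈-9.846895; next y=4/5·3.427578+1/2·(-9.846895)≈-2.181385
n=4: y≈-2.181385, sp=1, e=sp−y≈3.181385; I≈2.069432, D=e−e_prev≈5.608963; u=3/4·3.181385+2·2.069432+3/2·5.608963≈14.938346; next y=4/5·(-2.181385)+1/2·14.938346≈5.724065
n=5: y≈5.724065, sp=1, e=sp−y≈-4.724065; I≈-2.654634, D=e−e_prev≈-7.905450; u=3/4·(-4.724065)+2·(-2.654634)+3/2·(-7.905450)≈-20.710491; next y=4/5·5.724065+1/2·(-20.710491)≈-5.775993
n=6: y≈-5.775993, sp=1, e=sp−y≈6.775993; I≈4.121360, D=e−e_prev≈11.500059; u=3/4·6.775993+2·4.121360+3/2·11.500059≈30.574803; next y=4/5·(-5.775993)+1/2·30.574803≈10.666607
n=7: y≈10.666607, sp=1, e=sp−y≈-9.666607; I≈-5.545247, D=e−e_prev≈-16.442600; u=3/4·(-9.666607)+2·(-5.545247)+3/2·(-16.442600)≈-43.004349; next y=4/5·10.666607+1/2·(-43.004349)≈-12.968889
n=8: y≈-12.968889, sp=1, e=sp−y≈13.968889; I≈8.423642, D=e−e_prev≈23.635496; u=3/4·13.968889+2·8.423642+3/2·23.635496≈62.777195; next y=4/5·(-12.968889)+1/2·62.777195≈21.013486
n=9: y≈21.013486, sp=2, e=sp−y≈-19.013486; I≈-10.589844, D=e−e_prev≈-32.982375; u=3/4·(-19.013486)+2·(-10.589844)+3/2·(-32.982375)≈-84.913365; next y=4/5·21.013486+1/2·(-84.913365)≈-25.645894
n=10: y≈-25.645894, sp=2, e=sp−y≈27.645894; I≈17.056050, D=e−e_prev≈46.659380; u=3/4·27.645894+2·17.056050+3/2·46.659380≈124.835590; next y=4/5·(-25.645894)+1/2·124.835590≈41.901080
n=11: y≈41.901080, sp=2, e=sp−y≈-39.901080; I≈-22.845030, D=e−e_prev≈-67.546974; u=3/4·(-39.901080)+2·(-22.845030)+3/2·(-67.546974)≈-176.936330; next y=4/5·41.901080+1/2·(-176.936330)≈-54.947301
n=12: y≈-54.947301, sp=2, e=sp−y≈56.947301; I≈34.102271, D=e−e_prev≈96.848381; u=3/4·56.947301+2·34.102271+3/2·96.848381≈256.187590; next y=4/5·(-54.947301)+1/2·256.187590≈84.135954
n=13: y≈84.135954, sp=2, e=sp−y≈-82.135954; I≈-48.033683, D=e−e_prev≈-139.083255; u=3/4·(-82.135954)+2·(-48.033683)+3/2·(-139.083255)≈-366.294214; next y=4/5·84.135954+1/2·(-366.294214)≈-115.838344
n=14: y≈-115.838344, sp=2, e=sp−y≈117.838344; I≈69.804661, D=e−e_prev≈199.974298; u=3/4·117.838344+2·69.804661+3/2·199.974298≈527.949527; next y=4/5·(-115.838344)+1/2·527.949527≈171.304088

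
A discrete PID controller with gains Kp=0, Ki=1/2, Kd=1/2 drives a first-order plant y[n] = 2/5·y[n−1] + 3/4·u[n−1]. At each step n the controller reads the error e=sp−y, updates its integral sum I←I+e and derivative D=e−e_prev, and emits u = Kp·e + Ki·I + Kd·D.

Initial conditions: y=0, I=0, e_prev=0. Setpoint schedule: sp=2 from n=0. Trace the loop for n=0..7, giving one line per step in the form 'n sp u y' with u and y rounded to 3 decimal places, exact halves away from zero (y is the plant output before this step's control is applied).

(exact arithmetic carried between steps; '≈' marks a value shown rounded to 6 d.p. or computed from one; I and e_prev carry over from the previous line; the table rounds u and y to 3 d.p., halves away from zero)
n=0: y=0, sp=2, e=sp−y=2; I=2, D=e−e_prev=2; u=0·2+1/2·2+1/2·2=2; next y=2/5·0+3/4·2=1.5
n=1: y=1.5, sp=2, e=sp−y=0.5; I=2.5, D=e−e_prev=-1.5; u=0·0.5+1/2·2.5+1/2·(-1.5)=0.5; next y=2/5·1.5+3/4·0.5=0.975
n=2: y=0.975, sp=2, e=sp−y=1.025; I=3.525, D=e−e_prev=0.525; u=0·1.025+1/2·3.525+1/2·0.525=2.025; next y=2/5·0.975+3/4·2.025=1.90875
n=3: y=1.90875, sp=2, e=sp−y=0.09125; I=3.61625, D=e−e_prev=-0.93375; u=0·0.09125+1/2·3.61625+1/2·(-0.93375)=1.34125; next y=2/5·1.90875+3/4·1.34125≈1.769438
n=4: y≈1.769438, sp=2, e=sp−y≈0.230563; I≈3.846813, D=e−e_prev≈0.139313; u=0·0.230563+1/2·3.846813+1/2·0.139313≈1.993063; next y=2/5·1.769438+3/4·1.993063≈2.202572
n=5: y≈2.202572, sp=2, e=sp−y≈-0.202572; I≈3.644241, D=e−e_prev≈-0.433134; u=0·(-0.202572)+1/2·3.644241+1/2·(-0.433134)≈1.605553; next y=2/5·2.202572+3/4·1.605553≈2.085194
n=6: y≈2.085194, sp=2, e=sp−y≈-0.085194; I≈3.559047, D=e−e_prev≈0.117378; u=0·(-0.085194)+1/2·3.559047+1/2·0.117378≈1.838213; next y=2/5·2.085194+3/4·1.838213≈2.212737
n=7: y≈2.212737, sp=2, e=sp−y≈-0.212737; I≈3.346310, D=e−e_prev≈-0.127543; u=0·(-0.212737)+1/2·3.346310+1/2·(-0.127543)≈1.609383; next y=2/5·2.212737+3/4·1.609383≈2.092132

0 2 2.000 0.000
1 2 0.500 1.500
2 2 2.025 0.975
3 2 1.341 1.909
4 2 1.993 1.769
5 2 1.606 2.203
6 2 1.838 2.085
7 2 1.609 2.213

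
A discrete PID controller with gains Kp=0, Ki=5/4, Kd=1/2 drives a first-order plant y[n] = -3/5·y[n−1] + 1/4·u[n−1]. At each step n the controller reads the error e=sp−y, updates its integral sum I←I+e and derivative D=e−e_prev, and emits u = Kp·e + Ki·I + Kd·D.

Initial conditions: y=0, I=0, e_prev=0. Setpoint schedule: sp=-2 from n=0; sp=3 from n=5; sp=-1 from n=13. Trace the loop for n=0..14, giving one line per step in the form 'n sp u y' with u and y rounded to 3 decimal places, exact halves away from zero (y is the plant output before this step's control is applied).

0 -2 -3.500 0.000
1 -2 -3.469 -0.875
2 -2 -6.245 -0.342
3 -2 -6.277 -1.356
4 -2 -8.639 -0.756
5 3 0.519 -1.706
6 3 -1.578 1.154
7 3 6.081 -1.087
8 3 4.366 2.172
9 3 11.202 -0.212
10 3 8.531 2.928
11 3 14.656 0.376
12 3 11.301 3.438
13 -1 9.968 0.762
14 -1 6.200 2.035

(exact arithmetic carried between steps; '≈' marks a value shown rounded to 6 d.p. or computed from one; I and e_prev carry over from the previous line; the table rounds u and y to 3 d.p., halves away from zero)
n=0: y=0, sp=-2, e=sp−y=-2; I=-2, D=e−e_prev=-2; u=0·(-2)+5/4·(-2)+1/2·(-2)=-3.5; next y=-3/5·0+1/4·(-3.5)=-0.875
n=1: y=-0.875, sp=-2, e=sp−y=-1.125; I=-3.125, D=e−e_prev=0.875; u=0·(-1.125)+5/4·(-3.125)+1/2·0.875=-3.46875; next y=-3/5·(-0.875)+1/4·(-3.46875)≈-0.342188
n=2: y≈-0.342188, sp=-2, e=sp−y≈-1.657813; I≈-4.782813, D=e−e_prev≈-0.532813; u=0·(-1.657813)+5/4·(-4.782813)+1/2·(-0.532813)≈-6.244922; next y=-3/5·(-0.342188)+1/4·(-6.244922)≈-1.355918
n=3: y≈-1.355918, sp=-2, e=sp−y≈-0.644082; I≈-5.426895, D=e−e_prev≈1.013730; u=0·(-0.644082)+5/4·(-5.426895)+1/2·1.013730≈-6.276753; next y=-3/5·(-1.355918)+1/4·(-6.276753)≈-0.755637
n=4: y≈-0.755637, sp=-2, e=sp−y≈-1.244363; I≈-6.671257, D=e−e_prev≈-0.600281; u=0·(-1.244363)+5/4·(-6.671257)+1/2·(-0.600281)≈-8.639212; next y=-3/5·(-0.755637)+1/4·(-8.639212)≈-1.706420
n=5: y≈-1.706420, sp=3, e=sp−y≈4.706420; I≈-1.964837, D=e−e_prev≈5.950783; u=0·4.706420+5/4·(-1.964837)+1/2·5.950783≈0.519346; next y=-3/5·(-1.706420)+1/4·0.519346≈1.153689
n=6: y≈1.153689, sp=3, e=sp−y≈1.846311; I≈-0.118525, D=e−e_prev≈-2.860109; u=0·1.846311+5/4·(-0.118525)+1/2·(-2.860109)≈-1.578211; next y=-3/5·1.153689+1/4·(-1.578211)≈-1.086766
n=7: y≈-1.086766, sp=3, e=sp−y≈4.086766; I≈3.968241, D=e−e_prev≈2.240455; u=0·4.086766+5/4·3.968241+1/2·2.240455≈6.080528; next y=-3/5·(-1.086766)+1/4·6.080528≈2.172192
n=8: y≈2.172192, sp=3, e=sp−y≈0.827808; I≈4.796049, D=e−e_prev≈-3.258958; u=0·0.827808+5/4·4.796049+1/2·(-3.258958)≈4.365582; next y=-3/5·2.172192+1/4·4.365582≈-0.211919
n=9: y≈-0.211919, sp=3, e=sp−y≈3.211919; I≈8.007968, D=e−e_prev≈2.384111; u=0·3.211919+5/4·8.007968+1/2·2.384111≈11.202016; next y=-3/5·(-0.211919)+1/4·11.202016≈2.927656
n=10: y≈2.927656, sp=3, e=sp−y≈0.072344; I≈8.080313, D=e−e_prev≈-3.139575; u=0·0.072344+5/4·8.080313+1/2·(-3.139575)≈8.530603; next y=-3/5·2.927656+1/4·8.530603≈0.376057
n=11: y≈0.376057, sp=3, e=sp−y≈2.623943; I≈10.704255, D=e−e_prev≈2.551598; u=0·2.623943+5/4·10.704255+1/2·2.551598≈14.656118; next y=-3/5·0.376057+1/4·14.656118≈3.438395
n=12: y≈3.438395, sp=3, e=sp−y≈-0.438395; I≈10.265860, D=e−e_prev≈-3.062338; u=0·(-0.438395)+5/4·10.265860+1/2·(-3.062338)≈11.301157; next y=-3/5·3.438395+1/4·11.301157≈0.762252
n=13: y≈0.762252, sp=-1, e=sp−y≈-1.762252; I≈8.503608, D=e−e_prev≈-1.323857; u=0·(-1.762252)+5/4·8.503608+1/2·(-1.323857)≈9.967582; next y=-3/5·0.762252+1/4·9.967582≈2.034544
n=14: y≈2.034544, sp=-1, e=sp−y≈-3.034544; I≈5.469064, D=e−e_prev≈-1.272292; u=0·(-3.034544)+5/4·5.469064+1/2·(-1.272292)≈6.200184; next y=-3/5·2.034544+1/4·6.200184≈0.329319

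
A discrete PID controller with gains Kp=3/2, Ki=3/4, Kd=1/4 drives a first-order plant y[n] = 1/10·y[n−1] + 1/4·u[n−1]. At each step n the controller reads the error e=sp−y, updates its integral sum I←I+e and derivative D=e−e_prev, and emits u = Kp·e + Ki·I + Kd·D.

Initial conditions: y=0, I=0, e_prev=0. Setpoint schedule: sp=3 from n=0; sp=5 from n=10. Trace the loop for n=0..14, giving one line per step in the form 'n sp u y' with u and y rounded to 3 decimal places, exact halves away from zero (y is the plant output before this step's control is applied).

(exact arithmetic carried between steps; '≈' marks a value shown rounded to 6 d.p. or computed from one; I and e_prev carry over from the previous line; the table rounds u and y to 3 d.p., halves away from zero)
n=0: y=0, sp=3, e=sp−y=3; I=3, D=e−e_prev=3; u=3/2·3+3/4·3+1/4·3=7.5; next y=1/10·0+1/4·7.5=1.875
n=1: y=1.875, sp=3, e=sp−y=1.125; I=4.125, D=e−e_prev=-1.875; u=3/2·1.125+3/4·4.125+1/4·(-1.875)=4.3125; next y=1/10·1.875+1/4·4.3125=1.265625
n=2: y=1.265625, sp=3, e=sp−y=1.734375; I=5.859375, D=e−e_prev=0.609375; u=3/2·1.734375+3/4·5.859375+1/4·0.609375≈7.148438; next y=1/10·1.265625+1/4·7.148438≈1.913672
n=3: y≈1.913672, sp=3, e=sp−y≈1.086328; I≈6.945703, D=e−e_prev≈-0.648047; u=3/2·1.086328+3/4·6.945703+1/4·(-0.648047)≈6.676758; next y=1/10·1.913672+1/4·6.676758≈1.860557
n=4: y≈1.860557, sp=3, e=sp−y≈1.139443; I≈8.085146, D=e−e_prev≈0.053115; u=3/2·1.139443+3/4·8.085146+1/4·0.053115≈7.786304; next y=1/10·1.860557+1/4·7.786304≈2.132632
n=5: y≈2.132632, sp=3, e=sp−y≈0.867368; I≈8.952515, D=e−e_prev≈-0.272075; u=3/2·0.867368+3/4·8.952515+1/4·(-0.272075)≈7.947420; next y=1/10·2.132632+1/4·7.947420≈2.200118
n=6: y≈2.200118, sp=3, e=sp−y≈0.799882; I≈9.752397, D=e−e_prev≈-0.067487; u=3/2·0.799882+3/4·9.752397+1/4·(-0.067487)≈8.497249; next y=1/10·2.200118+1/4·8.497249≈2.344324
n=7: y≈2.344324, sp=3, e=sp−y≈0.655676; I≈10.408073, D=e−e_prev≈-0.144206; u=3/2·0.655676+3/4·10.408073+1/4·(-0.144206)≈8.753517; next y=1/10·2.344324+1/4·8.753517≈2.422812
n=8: y≈2.422812, sp=3, e=sp−y≈0.577188; I≈10.985261, D=e−e_prev≈-0.078488; u=3/2·0.577188+3/4·10.985261+1/4·(-0.078488)≈9.085106; next y=1/10·2.422812+1/4·9.085106≈2.513558
n=9: y≈2.513558, sp=3, e=sp−y≈0.486442; I≈11.471703, D=e−e_prev≈-0.090746; u=3/2·0.486442+3/4·11.471703+1/4·(-0.090746)≈9.310754; next y=1/10·2.513558+1/4·9.310754≈2.579044
n=10: y≈2.579044, sp=5, e=sp−y≈2.420956; I≈13.892659, D=e−e_prev≈1.934513; u=3/2·2.420956+3/4·13.892659+1/4·1.934513≈14.534556; next y=1/10·2.579044+1/4·14.534556≈3.891543
n=11: y≈3.891543, sp=5, e=sp−y≈1.108457; I≈15.001116, D=e−e_prev≈-1.312499; u=3/2·1.108457+3/4·15.001116+1/4·(-1.312499)≈12.585397; next y=1/10·3.891543+1/4·12.585397≈3.535504
n=12: y≈3.535504, sp=5, e=sp−y≈1.464496; I≈16.465612, D=e−e_prev≈0.356040; u=3/2·1.464496+3/4·16.465612+1/4·0.356040≈14.634964; next y=1/10·3.535504+1/4·14.634964≈4.012291
n=13: y≈4.012291, sp=5, e=sp−y≈0.987709; I≈17.453321, D=e−e_prev≈-0.476788; u=3/2·0.987709+3/4·17.453321+1/4·(-0.476788)≈14.452357; next y=1/10·4.012291+1/4·14.452357≈4.014318
n=14: y≈4.014318, sp=5, e=sp−y≈0.985682; I≈18.439002, D=e−e_prev≈-0.002027; u=3/2·0.985682+3/4·18.439002+1/4·(-0.002027)≈15.307268; next y=1/10·4.014318+1/4·15.307268≈4.228249

0 3 7.500 0.000
1 3 4.313 1.875
2 3 7.148 1.266
3 3 6.677 1.914
4 3 7.786 1.861
5 3 7.947 2.133
6 3 8.497 2.200
7 3 8.754 2.344
8 3 9.085 2.423
9 3 9.311 2.514
10 5 14.535 2.579
11 5 12.585 3.892
12 5 14.635 3.536
13 5 14.452 4.012
14 5 15.307 4.014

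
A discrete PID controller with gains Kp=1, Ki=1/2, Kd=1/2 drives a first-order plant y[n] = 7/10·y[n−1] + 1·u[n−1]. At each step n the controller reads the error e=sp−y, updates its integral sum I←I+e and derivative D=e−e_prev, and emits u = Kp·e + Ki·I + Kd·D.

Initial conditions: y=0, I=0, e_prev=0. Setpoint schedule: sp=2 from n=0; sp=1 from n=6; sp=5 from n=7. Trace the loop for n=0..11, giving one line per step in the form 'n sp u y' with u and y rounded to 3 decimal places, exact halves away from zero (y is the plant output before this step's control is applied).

0 2 4.000 0.000
1 2 -4.000 4.000
2 2 7.400 -1.200
3 2 -9.120 6.560
4 2 14.656 -4.528
5 2 -19.653 11.486
6 1 27.809 -11.612
7 5 -31.519 19.680
8 5 49.633 -17.743
9 5 -67.619 37.213
10 5 101.319 -41.570
11 5 -142.367 72.220

(exact arithmetic carried between steps; '≈' marks a value shown rounded to 6 d.p. or computed from one; I and e_prev carry over from the previous line; the table rounds u and y to 3 d.p., halves away from zero)
n=0: y=0, sp=2, e=sp−y=2; I=2, D=e−e_prev=2; u=1·2+1/2·2+1/2·2=4; next y=7/10·0+1·4=4
n=1: y=4, sp=2, e=sp−y=-2; I=0, D=e−e_prev=-4; u=1·(-2)+1/2·0+1/2·(-4)=-4; next y=7/10·4+1·(-4)=-1.2
n=2: y=-1.2, sp=2, e=sp−y=3.2; I=3.2, D=e−e_prev=5.2; u=1·3.2+1/2·3.2+1/2·5.2=7.4; next y=7/10·(-1.2)+1·7.4=6.56
n=3: y=6.56, sp=2, e=sp−y=-4.56; I=-1.36, D=e−e_prev=-7.76; u=1·(-4.56)+1/2·(-1.36)+1/2·(-7.76)=-9.12; next y=7/10·6.56+1·(-9.12)=-4.528
n=4: y=-4.528, sp=2, e=sp−y=6.528; I=5.168, D=e−e_prev=11.088; u=1·6.528+1/2·5.168+1/2·11.088=14.656; next y=7/10·(-4.528)+1·14.656=11.4864
n=5: y=11.4864, sp=2, e=sp−y=-9.4864; I=-4.3184, D=e−e_prev=-16.0144; u=1·(-9.4864)+1/2·(-4.3184)+1/2·(-16.0144)=-19.6528; next y=7/10·11.4864+1·(-19.6528)=-11.61232
n=6: y=-11.61232, sp=1, e=sp−y=12.61232; I=8.29392, D=e−e_prev=22.09872; u=1·12.61232+1/2·8.29392+1/2·22.09872=27.80864; next y=7/10·(-11.61232)+1·27.80864=19.680016
n=7: y=19.680016, sp=5, e=sp−y=-14.680016; I=-6.386096, D=e−e_prev=-27.292336; u=1·(-14.680016)+1/2·(-6.386096)+1/2·(-27.292336)=-31.519232; next y=7/10·19.680016+1·(-31.519232)≈-17.743221
n=8: y≈-17.743221, sp=5, e=sp−y≈22.743221; I≈16.357125, D=e−e_prev≈37.423237; u=1·22.743221+1/2·16.357125+1/2·37.423237≈49.633402; next y=7/10·(-17.743221)+1·49.633402≈37.213147
n=9: y≈37.213147, sp=5, e=sp−y≈-32.213147; I≈-15.856022, D=e−e_prev≈-54.956368; u=1·(-32.213147)+1/2·(-15.856022)+1/2·(-54.956368)≈-67.619342; next y=7/10·37.213147+1·(-67.619342)≈-41.570139
n=10: y≈-41.570139, sp=5, e=sp−y≈46.570139; I≈30.714117, D=e−e_prev≈78.783286; u=1·46.570139+1/2·30.714117+1/2·78.783286≈101.318841; next y=7/10·(-41.570139)+1·101.318841≈72.219743
n=11: y≈72.219743, sp=5, e=sp−y≈-67.219743; I≈-36.505626, D=e−e_prev≈-113.789882; u=1·(-67.219743)+1/2·(-36.505626)+1/2·(-113.789882)≈-142.367498; next y=7/10·72.219743+1·(-142.367498)≈-91.813677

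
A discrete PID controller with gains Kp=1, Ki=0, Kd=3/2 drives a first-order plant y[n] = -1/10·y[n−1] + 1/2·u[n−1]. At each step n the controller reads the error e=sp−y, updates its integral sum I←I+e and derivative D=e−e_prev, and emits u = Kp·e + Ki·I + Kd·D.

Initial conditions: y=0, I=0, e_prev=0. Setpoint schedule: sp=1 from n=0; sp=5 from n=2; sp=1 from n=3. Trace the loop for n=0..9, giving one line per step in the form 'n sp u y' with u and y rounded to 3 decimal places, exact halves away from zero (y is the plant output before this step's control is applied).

(exact arithmetic carried between steps; '≈' marks a value shown rounded to 6 d.p. or computed from one; I and e_prev carry over from the previous line; the table rounds u and y to 3 d.p., halves away from zero)
n=0: y=0, sp=1, e=sp−y=1; I=1, D=e−e_prev=1; u=1·1+0·1+3/2·1=2.5; next y=-1/10·0+1/2·2.5=1.25
n=1: y=1.25, sp=1, e=sp−y=-0.25; I=0.75, D=e−e_prev=-1.25; u=1·(-0.25)+0·0.75+3/2·(-1.25)=-2.125; next y=-1/10·1.25+1/2·(-2.125)=-1.1875
n=2: y=-1.1875, sp=5, e=sp−y=6.1875; I=6.9375, D=e−e_prev=6.4375; u=1·6.1875+0·6.9375+3/2·6.4375=15.84375; next y=-1/10·(-1.1875)+1/2·15.84375=8.040625
n=3: y=8.040625, sp=1, e=sp−y=-7.040625; I=-0.103125, D=e−e_prev=-13.228125; u=1·(-7.040625)+0·(-0.103125)+3/2·(-13.228125)≈-26.882813; next y=-1/10·8.040625+1/2·(-26.882813)≈-14.245469
n=4: y≈-14.245469, sp=1, e=sp−y≈15.245469; I≈15.142344, D=e−e_prev≈22.286094; u=1·15.245469+0·15.142344+3/2·22.286094≈48.674609; next y=-1/10·(-14.245469)+1/2·48.674609≈25.761852
n=5: y≈25.761852, sp=1, e=sp−y≈-24.761852; I≈-9.619508, D=e−e_prev≈-40.007320; u=1·(-24.761852)+0·(-9.619508)+3/2·(-40.007320)≈-84.772832; next y=-1/10·25.761852+1/2·(-84.772832)≈-44.962601
n=6: y≈-44.962601, sp=1, e=sp−y≈45.962601; I≈36.343093, D=e−e_prev≈70.724453; u=1·45.962601+0·36.343093+3/2·70.724453≈152.049280; next y=-1/10·(-44.962601)+1/2·152.049280≈80.520900
n=7: y≈80.520900, sp=1, e=sp−y≈-79.520900; I≈-43.177807, D=e−e_prev≈-125.483501; u=1·(-79.520900)+0·(-43.177807)+3/2·(-125.483501)≈-267.746152; next y=-1/10·80.520900+1/2·(-267.746152)≈-141.925166
n=8: y≈-141.925166, sp=1, e=sp−y≈142.925166; I≈99.747359, D=e−e_prev≈222.446066; u=1·142.925166+0·99.747359+3/2·222.446066≈476.594266; next y=-1/10·(-141.925166)+1/2·476.594266≈252.489650
n=9: y≈252.489650, sp=1, e=sp−y≈-251.489650; I≈-151.742290, D=e−e_prev≈-394.414816; u=1·(-251.489650)+0·(-151.742290)+3/2·(-394.414816)≈-843.111873; next y=-1/10·252.489650+1/2·(-843.111873)≈-446.804902

0 1 2.500 0.000
1 1 -2.125 1.250
2 5 15.844 -1.188
3 1 -26.883 8.041
4 1 48.675 -14.245
5 1 -84.773 25.762
6 1 152.049 -44.963
7 1 -267.746 80.521
8 1 476.594 -141.925
9 1 -843.112 252.490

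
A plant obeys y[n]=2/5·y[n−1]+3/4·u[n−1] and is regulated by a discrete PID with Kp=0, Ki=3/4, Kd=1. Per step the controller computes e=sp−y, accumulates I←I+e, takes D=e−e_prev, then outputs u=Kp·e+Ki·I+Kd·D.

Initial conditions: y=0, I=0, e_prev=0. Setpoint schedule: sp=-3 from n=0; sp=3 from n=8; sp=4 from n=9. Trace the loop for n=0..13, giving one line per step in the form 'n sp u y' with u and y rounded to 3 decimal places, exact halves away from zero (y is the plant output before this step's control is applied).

(exact arithmetic carried between steps; '≈' marks a value shown rounded to 6 d.p. or computed from one; I and e_prev carry over from the previous line; the table rounds u and y to 3 d.p., halves away from zero)
n=0: y=0, sp=-3, e=sp−y=-3; I=-3, D=e−e_prev=-3; u=0·(-3)+3/4·(-3)+1·(-3)=-5.25; next y=2/5·0+3/4·(-5.25)=-3.9375
n=1: y=-3.9375, sp=-3, e=sp−y=0.9375; I=-2.0625, D=e−e_prev=3.9375; u=0·0.9375+3/4·(-2.0625)+1·3.9375=2.390625; next y=2/5·(-3.9375)+3/4·2.390625≈0.217969
n=2: y≈0.217969, sp=-3, e=sp−y≈-3.217969; I≈-5.280469, D=e−e_prev≈-4.155469; u=0·(-3.217969)+3/4·(-5.280469)+1·(-4.155469)≈-8.115820; next y=2/5·0.217969+3/4·(-8.115820)≈-5.999678
n=3: y≈-5.999678, sp=-3, e=sp−y≈2.999678; I≈-2.280791, D=e−e_prev≈6.217646; u=0·2.999678+3/4·(-2.280791)+1·6.217646≈4.507053; next y=2/5·(-5.999678)+3/4·4.507053≈0.980419
n=4: y≈0.980419, sp=-3, e=sp−y≈-3.980419; I≈-6.261210, D=e−e_prev≈-6.980097; u=0·(-3.980419)+3/4·(-6.261210)+1·(-6.980097)≈-11.676004; next y=2/5·0.980419+3/4·(-11.676004)≈-8.364835
n=5: y≈-8.364835, sp=-3, e=sp−y≈5.364835; I≈-0.896374, D=e−e_prev≈9.345254; u=0·5.364835+3/4·(-0.896374)+1·9.345254≈8.672973; next y=2/5·(-8.364835)+3/4·8.672973≈3.158796
n=6: y≈3.158796, sp=-3, e=sp−y≈-6.158796; I≈-7.055170, D=e−e_prev≈-11.523631; u=0·(-6.158796)+3/4·(-7.055170)+1·(-11.523631)≈-16.815009; next y=2/5·3.158796+3/4·(-16.815009)≈-11.347738
n=7: y≈-11.347738, sp=-3, e=sp−y≈8.347738; I≈1.292568, D=e−e_prev≈14.506534; u=0·8.347738+3/4·1.292568+1·14.506534≈15.475960; next y=2/5·(-11.347738)+3/4·15.475960≈7.067875
n=8: y≈7.067875, sp=3, e=sp−y≈-4.067875; I≈-2.775307, D=e−e_prev≈-12.415613; u=0·(-4.067875)+3/4·(-2.775307)+1·(-12.415613)≈-14.497094; next y=2/5·7.067875+3/4·(-14.497094)≈-8.045670
n=9: y≈-8.045670, sp=4, e=sp−y≈12.045670; I≈9.270363, D=e−e_prev≈16.113545; u=0·12.045670+3/4·9.270363+1·16.113545≈23.066318; next y=2/5·(-8.045670)+3/4·23.066318≈14.081470
n=10: y≈14.081470, sp=4, e=sp−y≈-10.081470; I≈-0.811107, D=e−e_prev≈-22.127140; u=0·(-10.081470)+3/4·(-0.811107)+1·(-22.127140)≈-22.735470; next y=2/5·14.081470+3/4·(-22.735470)≈-11.419015
n=11: y≈-11.419015, sp=4, e=sp−y≈15.419015; I≈14.607908, D=e−e_prev≈25.500485; u=0·15.419015+3/4·14.607908+1·25.500485≈36.456416; next y=2/5·(-11.419015)+3/4·36.456416≈22.774706
n=12: y≈22.774706, sp=4, e=sp−y≈-18.774706; I≈-4.166798, D=e−e_prev≈-34.193721; u=0·(-18.774706)+3/4·(-4.166798)+1·(-34.193721)≈-37.318819; next y=2/5·22.774706+3/4·(-37.318819)≈-18.879232
n=13: y≈-18.879232, sp=4, e=sp−y≈22.879232; I≈18.712434, D=e−e_prev≈41.653938; u=0·22.879232+3/4·18.712434+1·41.653938≈55.688264; next y=2/5·(-18.879232)+3/4·55.688264≈34.214505

0 -3 -5.250 0.000
1 -3 2.391 -3.938
2 -3 -8.116 0.218
3 -3 4.507 -6.000
4 -3 -11.676 0.980
5 -3 8.673 -8.365
6 -3 -16.815 3.159
7 -3 15.476 -11.348
8 3 -14.497 7.068
9 4 23.066 -8.046
10 4 -22.735 14.081
11 4 36.456 -11.419
12 4 -37.319 22.775
13 4 55.688 -18.879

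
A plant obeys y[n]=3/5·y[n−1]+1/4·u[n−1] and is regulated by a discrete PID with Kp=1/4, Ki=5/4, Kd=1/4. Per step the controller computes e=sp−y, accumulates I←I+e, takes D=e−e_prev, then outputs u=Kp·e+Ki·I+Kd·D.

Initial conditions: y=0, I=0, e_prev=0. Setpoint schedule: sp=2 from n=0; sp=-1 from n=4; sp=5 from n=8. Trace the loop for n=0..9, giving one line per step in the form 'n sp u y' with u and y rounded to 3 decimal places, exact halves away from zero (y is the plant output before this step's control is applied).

(exact arithmetic carried between steps; '≈' marks a value shown rounded to 6 d.p. or computed from one; I and e_prev carry over from the previous line; the table rounds u and y to 3 d.p., halves away from zero)
n=0: y=0, sp=2, e=sp−y=2; I=2, D=e−e_prev=2; u=1/4·2+5/4·2+1/4·2=3.5; next y=3/5·0+1/4·3.5=0.875
n=1: y=0.875, sp=2, e=sp−y=1.125; I=3.125, D=e−e_prev=-0.875; u=1/4·1.125+5/4·3.125+1/4·(-0.875)=3.96875; next y=3/5·0.875+1/4·3.96875≈1.517188
n=2: y≈1.517188, sp=2, e=sp−y≈0.482813; I≈3.607813, D=e−e_prev≈-0.642188; u=1/4·0.482813+5/4·3.607813+1/4·(-0.642188)≈4.469922; next y=3/5·1.517188+1/4·4.469922≈2.027793
n=3: y≈2.027793, sp=2, e=sp−y≈-0.027793; I≈3.580020, D=e−e_prev≈-0.510605; u=1/4·(-0.027793)+5/4·3.580020+1/4·(-0.510605)≈4.340425; next y=3/5·2.027793+1/4·4.340425≈2.301782
n=4: y≈2.301782, sp=-1, e=sp−y≈-3.301782; I≈0.278238, D=e−e_prev≈-3.273989; u=1/4·(-3.301782)+5/4·0.278238+1/4·(-3.273989)≈-1.296146; next y=3/5·2.301782+1/4·(-1.296146)≈1.057033
n=5: y≈1.057033, sp=-1, e=sp−y≈-2.057033; I≈-1.778795, D=e−e_prev≈1.244749; u=1/4·(-2.057033)+5/4·(-1.778795)+1/4·1.244749≈-2.426565; next y=3/5·1.057033+1/4·(-2.426565)≈0.027578
n=6: y≈0.027578, sp=-1, e=sp−y≈-1.027578; I≈-2.806374, D=e−e_prev≈1.029454; u=1/4·(-1.027578)+5/4·(-2.806374)+1/4·1.029454≈-3.507498; next y=3/5·0.027578+1/4·(-3.507498)≈-0.860327
n=7: y≈-0.860327, sp=-1, e=sp−y≈-0.139673; I≈-2.946046, D=e−e_prev≈0.887906; u=1/4·(-0.139673)+5/4·(-2.946046)+1/4·0.887906≈-3.495499; next y=3/5·(-0.860327)+1/4·(-3.495499)≈-1.390071
n=8: y≈-1.390071, sp=5, e=sp−y≈6.390071; I≈3.444025, D=e−e_prev≈6.529744; u=1/4·6.390071+5/4·3.444025+1/4·6.529744≈7.534985; next y=3/5·(-1.390071)+1/4·7.534985≈1.049704
n=9: y≈1.049704, sp=5, e=sp−y≈3.950296; I≈7.394322, D=e−e_prev≈-2.439775; u=1/4·3.950296+5/4·7.394322+1/4·(-2.439775)≈9.620532; next y=3/5·1.049704+1/4·9.620532≈3.034955

0 2 3.500 0.000
1 2 3.969 0.875
2 2 4.470 1.517
3 2 4.340 2.028
4 -1 -1.296 2.302
5 -1 -2.427 1.057
6 -1 -3.507 0.028
7 -1 -3.495 -0.860
8 5 7.535 -1.390
9 5 9.621 1.050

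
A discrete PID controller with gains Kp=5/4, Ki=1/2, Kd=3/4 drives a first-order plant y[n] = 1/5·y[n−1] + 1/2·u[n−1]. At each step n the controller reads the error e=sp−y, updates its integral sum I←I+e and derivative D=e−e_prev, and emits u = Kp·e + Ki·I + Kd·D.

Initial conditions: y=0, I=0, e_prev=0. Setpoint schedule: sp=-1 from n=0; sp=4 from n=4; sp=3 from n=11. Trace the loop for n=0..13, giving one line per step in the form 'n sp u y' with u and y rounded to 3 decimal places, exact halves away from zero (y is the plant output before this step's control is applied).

(exact arithmetic carried between steps; '≈' marks a value shown rounded to 6 d.p. or computed from one; I and e_prev carry over from the previous line; the table rounds u and y to 3 d.p., halves away from zero)
n=0: y=0, sp=-1, e=sp−y=-1; I=-1, D=e−e_prev=-1; u=5/4·(-1)+1/2·(-1)+3/4·(-1)=-2.5; next y=1/5·0+1/2·(-2.5)=-1.25
n=1: y=-1.25, sp=-1, e=sp−y=0.25; I=-0.75, D=e−e_prev=1.25; u=5/4·0.25+1/2·(-0.75)+3/4·1.25=0.875; next y=1/5·(-1.25)+1/2·0.875=0.1875
n=2: y=0.1875, sp=-1, e=sp−y=-1.1875; I=-1.9375, D=e−e_prev=-1.4375; u=5/4·(-1.1875)+1/2·(-1.9375)+3/4·(-1.4375)=-3.53125; next y=1/5·0.1875+1/2·(-3.53125)=-1.728125
n=3: y=-1.728125, sp=-1, e=sp−y=0.728125; I=-1.209375, D=e−e_prev=1.915625; u=5/4·0.728125+1/2·(-1.209375)+3/4·1.915625≈1.742188; next y=1/5·(-1.728125)+1/2·1.742188≈0.525469
n=4: y≈0.525469, sp=4, e=sp−y≈3.474531; I≈2.265156, D=e−e_prev≈2.746406; u=5/4·3.474531+1/2·2.265156+3/4·2.746406≈7.535547; next y=1/5·0.525469+1/2·7.535547≈3.872867
n=5: y≈3.872867, sp=4, e=sp−y≈0.127133; I≈2.392289, D=e−e_prev≈-3.347398; u=5/4·0.127133+1/2·2.392289+3/4·(-3.347398)≈-1.155488; next y=1/5·3.872867+1/2·(-1.155488)≈0.196829
n=6: y≈0.196829, sp=4, e=sp−y≈3.803171; I≈6.195460, D=e−e_prev≈3.676038; u=5/4·3.803171+1/2·6.195460+3/4·3.676038≈10.608722; next y=1/5·0.196829+1/2·10.608722≈5.343727
n=7: y≈5.343727, sp=4, e=sp−y≈-1.343727; I≈4.851733, D=e−e_prev≈-5.146897; u=5/4·(-1.343727)+1/2·4.851733+3/4·(-5.146897)≈-3.113965; next y=1/5·5.343727+1/2·(-3.113965)≈-0.488237
n=8: y≈-0.488237, sp=4, e=sp−y≈4.488237; I≈9.339970, D=e−e_prev≈5.831964; u=5/4·4.488237+1/2·9.339970+3/4·5.831964≈14.654254; next y=1/5·(-0.488237)+1/2·14.654254≈7.229480
n=9: y≈7.229480, sp=4, e=sp−y≈-3.229480; I≈6.110490, D=e−e_prev≈-7.717717; u=5/4·(-3.229480)+1/2·6.110490+3/4·(-7.717717)≈-6.769892; next y=1/5·7.229480+1/2·(-6.769892)≈-1.939050
n=10: y≈-1.939050, sp=4, e=sp−y≈5.939050; I≈12.049541, D=e−e_prev≈9.168530; u=5/4·5.939050+1/2·12.049541+3/4·9.168530≈20.324980; next y=1/5·(-1.939050)+1/2·20.324980≈9.774680
n=11: y≈9.774680, sp=3, e=sp−y≈-6.774680; I≈5.274860, D=e−e_prev≈-12.713730; u=5/4·(-6.774680)+1/2·5.274860+3/4·(-12.713730)≈-15.366218; next y=1/5·9.774680+1/2·(-15.366218)≈-5.728173
n=12: y≈-5.728173, sp=3, e=sp−y≈8.728173; I≈14.003033, D=e−e_prev≈15.502853; u=5/4·8.728173+1/2·14.003033+3/4·15.502853≈29.538872; next y=1/5·(-5.728173)+1/2·29.538872≈13.623802
n=13: y≈13.623802, sp=3, e=sp−y≈-10.623802; I≈3.379232, D=e−e_prev≈-19.351974; u=5/4·(-10.623802)+1/2·3.379232+3/4·(-19.351974)≈-26.104117; next y=1/5·13.623802+1/2·(-26.104117)≈-10.327298

0 -1 -2.500 0.000
1 -1 0.875 -1.250
2 -1 -3.531 0.188
3 -1 1.742 -1.728
4 4 7.536 0.525
5 4 -1.155 3.873
6 4 10.609 0.197
7 4 -3.114 5.344
8 4 14.654 -0.488
9 4 -6.770 7.229
10 4 20.325 -1.939
11 3 -15.366 9.775
12 3 29.539 -5.728
13 3 -26.104 13.624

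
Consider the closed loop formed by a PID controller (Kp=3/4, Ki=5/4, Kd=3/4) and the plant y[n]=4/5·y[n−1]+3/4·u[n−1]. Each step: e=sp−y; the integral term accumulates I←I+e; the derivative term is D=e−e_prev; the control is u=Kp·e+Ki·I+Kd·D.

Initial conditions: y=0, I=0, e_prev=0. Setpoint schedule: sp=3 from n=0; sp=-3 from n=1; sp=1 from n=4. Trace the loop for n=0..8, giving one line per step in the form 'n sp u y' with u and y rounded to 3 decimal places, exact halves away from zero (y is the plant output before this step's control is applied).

(exact arithmetic carried between steps; '≈' marks a value shown rounded to 6 d.p. or computed from one; I and e_prev carry over from the previous line; the table rounds u and y to 3 d.p., halves away from zero)
n=0: y=0, sp=3, e=sp−y=3; I=3, D=e−e_prev=3; u=3/4·3+5/4·3+3/4·3=8.25; next y=4/5·0+3/4·8.25=6.1875
n=1: y=6.1875, sp=-3, e=sp−y=-9.1875; I=-6.1875, D=e−e_prev=-12.1875; u=3/4·(-9.1875)+5/4·(-6.1875)+3/4·(-12.1875)=-23.765625; next y=4/5·6.1875+3/4·(-23.765625)≈-12.874219
n=2: y≈-12.874219, sp=-3, e=sp−y≈9.874219; I≈3.686719, D=e−e_prev≈19.061719; u=3/4·9.874219+5/4·3.686719+3/4·19.061719≈26.310352; next y=4/5·(-12.874219)+3/4·26.310352≈9.433389
n=3: y≈9.433389, sp=-3, e=sp−y≈-12.433389; I≈-8.746670, D=e−e_prev≈-22.307607; u=3/4·(-12.433389)+5/4·(-8.746670)+3/4·(-22.307607)≈-36.989084; next y=4/5·9.433389+3/4·(-36.989084)≈-20.195102
n=4: y≈-20.195102, sp=1, e=sp−y≈21.195102; I≈12.448432, D=e−e_prev≈33.628491; u=3/4·21.195102+5/4·12.448432+3/4·33.628491≈56.678236; next y=4/5·(-20.195102)+3/4·56.678236≈26.352595
n=5: y≈26.352595, sp=1, e=sp−y≈-25.352595; I≈-12.904162, D=e−e_prev≈-46.547697; u=3/4·(-25.352595)+5/4·(-12.904162)+3/4·(-46.547697)≈-70.055422; next y=4/5·26.352595+3/4·(-70.055422)≈-31.459491
n=6: y≈-31.459491, sp=1, e=sp−y≈32.459491; I≈19.555328, D=e−e_prev≈57.812086; u=3/4·32.459491+5/4·19.555328+3/4·57.812086≈92.147843; next y=4/5·(-31.459491)+3/4·92.147843≈43.943289
n=7: y≈43.943289, sp=1, e=sp−y≈-42.943289; I≈-23.387961, D=e−e_prev≈-75.402780; u=3/4·(-42.943289)+5/4·(-23.387961)+3/4·(-75.402780)≈-117.994503; next y=4/5·43.943289+3/4·(-117.994503)≈-53.341246
n=8: y≈-53.341246, sp=1, e=sp−y≈54.341246; I≈30.953285, D=e−e_prev≈97.284535; u=3/4·54.341246+5/4·30.953285+3/4·97.284535≈152.410942; next y=4/5·(-53.341246)+3/4·152.410942≈71.635210

0 3 8.250 0.000
1 -3 -23.766 6.188
2 -3 26.310 -12.874
3 -3 -36.989 9.433
4 1 56.678 -20.195
5 1 -70.055 26.353
6 1 92.148 -31.459
7 1 -117.995 43.943
8 1 152.411 -53.341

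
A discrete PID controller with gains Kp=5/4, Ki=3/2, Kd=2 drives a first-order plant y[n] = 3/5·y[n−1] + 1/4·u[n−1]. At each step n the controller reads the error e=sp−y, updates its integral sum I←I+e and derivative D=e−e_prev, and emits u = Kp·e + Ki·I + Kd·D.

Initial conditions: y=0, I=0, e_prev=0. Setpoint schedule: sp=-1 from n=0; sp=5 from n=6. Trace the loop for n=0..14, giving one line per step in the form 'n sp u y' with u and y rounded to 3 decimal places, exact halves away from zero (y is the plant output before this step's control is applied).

0 -1 -4.750 0.000
1 -1 1.391 -1.188
2 -1 -4.611 -0.365
3 -1 0.864 -1.372
4 -1 -4.224 -0.607
5 -1 0.578 -1.420
6 5 24.697 -0.708
7 5 -7.988 5.750
8 5 24.212 1.453
9 5 -5.053 6.925
10 5 22.161 2.892
11 5 -3.565 7.275
12 5 19.846 3.474
13 5 -2.434 7.046
14 5 17.918 3.619

(exact arithmetic carried between steps; '≈' marks a value shown rounded to 6 d.p. or computed from one; I and e_prev carry over from the previous line; the table rounds u and y to 3 d.p., halves away from zero)
n=0: y=0, sp=-1, e=sp−y=-1; I=-1, D=e−e_prev=-1; u=5/4·(-1)+3/2·(-1)+2·(-1)=-4.75; next y=3/5·0+1/4·(-4.75)=-1.1875
n=1: y=-1.1875, sp=-1, e=sp−y=0.1875; I=-0.8125, D=e−e_prev=1.1875; u=5/4·0.1875+3/2·(-0.8125)+2·1.1875=1.390625; next y=3/5·(-1.1875)+1/4·1.390625≈-0.364844
n=2: y≈-0.364844, sp=-1, e=sp−y≈-0.635156; I≈-1.447656, D=e−e_prev≈-0.822656; u=5/4·(-0.635156)+3/2·(-1.447656)+2·(-0.822656)≈-4.610742; next y=3/5·(-0.364844)+1/4·(-4.610742)≈-1.371592
n=3: y≈-1.371592, sp=-1, e=sp−y≈0.371592; I≈-1.076064, D=e−e_prev≈1.006748; u=5/4·0.371592+3/2·(-1.076064)+2·1.006748≈0.863889; next y=3/5·(-1.371592)+1/4·0.863889≈-0.606983
n=4: y≈-0.606983, sp=-1, e=sp−y≈-0.393017; I≈-1.469082, D=e−e_prev≈-0.764609; u=5/4·(-0.393017)+3/2·(-1.469082)+2·(-0.764609)≈-4.224112; next y=3/5·(-0.606983)+1/4·(-4.224112)≈-1.420218
n=5: y≈-1.420218, sp=-1, e=sp−y≈0.420218; I≈-1.048864, D=e−e_prev≈0.813235; u=5/4·0.420218+3/2·(-1.048864)+2·0.813235≈0.578446; next y=3/5·(-1.420218)+1/4·0.578446≈-0.707519
n=6: y≈-0.707519, sp=5, e=sp−y≈5.707519; I≈4.658655, D=e−e_prev≈5.287301; u=5/4·5.707519+3/2·4.658655+2·5.287301≈24.696985; next y=3/5·(-0.707519)+1/4·24.696985≈5.749735
n=7: y≈5.749735, sp=5, e=sp−y≈-0.749735; I≈3.908920, D=e−e_prev≈-6.457254; u=5/4·(-0.749735)+3/2·3.908920+2·(-6.457254)≈-7.988295; next y=3/5·5.749735+1/4·(-7.988295)≈1.452767
n=8: y≈1.452767, sp=5, e=sp−y≈3.547233; I≈7.456153, D=e−e_prev≈4.296968; u=5/4·3.547233+3/2·7.456153+2·4.296968≈24.212207; next y=3/5·1.452767+1/4·24.212207≈6.924712
n=9: y≈6.924712, sp=5, e=sp−y≈-1.924712; I≈5.531442, D=e−e_prev≈-5.471945; u=5/4·(-1.924712)+3/2·5.531442+2·(-5.471945)≈-5.052617; next y=3/5·6.924712+1/4·(-5.052617)≈2.891673
n=10: y≈2.891673, sp=5, e=sp−y≈2.108327; I≈7.639769, D=e−e_prev≈4.033039; u=5/4·2.108327+3/2·7.639769+2·4.033039≈22.161140; next y=3/5·2.891673+1/4·22.161140≈7.275289
n=11: y≈7.275289, sp=5, e=sp−y≈-2.275289; I≈5.364480, D=e−e_prev≈-4.383616; u=5/4·(-2.275289)+3/2·5.364480+2·(-4.383616)≈-3.564623; next y=3/5·7.275289+1/4·(-3.564623)≈3.474018
n=12: y≈3.474018, sp=5, e=sp−y≈1.525982; I≈6.890462, D=e−e_prev≈3.801271; u=5/4·1.525982+3/2·6.890462+2·3.801271≈19.845714; next y=3/5·3.474018+1/4·19.845714≈7.045839
n=13: y≈7.045839, sp=5, e=sp−y≈-2.045839; I≈4.844623, D=e−e_prev≈-3.571822; u=5/4·(-2.045839)+3/2·4.844623+2·(-3.571822)≈-2.434007; next y=3/5·7.045839+1/4·(-2.434007)≈3.619002
n=14: y≈3.619002, sp=5, e=sp−y≈1.380998; I≈6.225622, D=e−e_prev≈3.426837; u=5/4·1.380998+3/2·6.225622+2·3.426837≈17.918355; next y=3/5·3.619002+1/4·17.918355≈6.650990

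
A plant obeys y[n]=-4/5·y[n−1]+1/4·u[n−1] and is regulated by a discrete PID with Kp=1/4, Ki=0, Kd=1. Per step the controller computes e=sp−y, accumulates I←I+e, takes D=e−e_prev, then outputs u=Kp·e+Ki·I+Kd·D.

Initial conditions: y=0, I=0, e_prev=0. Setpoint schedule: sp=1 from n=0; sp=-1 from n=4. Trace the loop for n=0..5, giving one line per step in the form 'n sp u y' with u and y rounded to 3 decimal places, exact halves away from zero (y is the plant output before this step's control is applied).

(exact arithmetic carried between steps; '≈' marks a value shown rounded to 6 d.p. or computed from one; I and e_prev carry over from the previous line; the table rounds u and y to 3 d.p., halves away from zero)
n=0: y=0, sp=1, e=sp−y=1; I=1, D=e−e_prev=1; u=1/4·1+0·1+1·1=1.25; next y=-4/5·0+1/4·1.25=0.3125
n=1: y=0.3125, sp=1, e=sp−y=0.6875; I=1.6875, D=e−e_prev=-0.3125; u=1/4·0.6875+0·1.6875+1·(-0.3125)=-0.140625; next y=-4/5·0.3125+1/4·(-0.140625)≈-0.285156
n=2: y≈-0.285156, sp=1, e=sp−y≈1.285156; I≈2.972656, D=e−e_prev≈0.597656; u=1/4·1.285156+0·2.972656+1·0.597656≈0.918945; next y=-4/5·(-0.285156)+1/4·0.918945≈0.457861
n=3: y≈0.457861, sp=1, e=sp−y≈0.542139; I≈3.514795, D=e−e_prev≈-0.743018; u=1/4·0.542139+0·3.514795+1·(-0.743018)≈-0.607483; next y=-4/5·0.457861+1/4·(-0.607483)≈-0.518160
n=4: y≈-0.518160, sp=-1, e=sp−y≈-0.481840; I≈3.032955, D=e−e_prev≈-1.023979; u=1/4·(-0.481840)+0·3.032955+1·(-1.023979)≈-1.144439; next y=-4/5·(-0.518160)+1/4·(-1.144439)≈0.128418
n=5: y≈0.128418, sp=-1, e=sp−y≈-1.128418; I≈1.904537, D=e−e_prev≈-0.646578; u=1/4·(-1.128418)+0·1.904537+1·(-0.646578)≈-0.928682; next y=-4/5·0.128418+1/4·(-0.928682)≈-0.334905

0 1 1.250 0.000
1 1 -0.141 0.313
2 1 0.919 -0.285
3 1 -0.607 0.458
4 -1 -1.144 -0.518
5 -1 -0.929 0.128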